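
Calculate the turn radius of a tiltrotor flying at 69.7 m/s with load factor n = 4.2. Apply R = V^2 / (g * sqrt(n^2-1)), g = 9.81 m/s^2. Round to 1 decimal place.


Step 1: V^2 = 69.7^2 = 4858.09
Step 2: n^2 - 1 = 4.2^2 - 1 = 16.64
Step 3: sqrt(16.64) = 4.079216
Step 4: R = 4858.09 / (9.81 * 4.079216) = 121.4 m

121.4


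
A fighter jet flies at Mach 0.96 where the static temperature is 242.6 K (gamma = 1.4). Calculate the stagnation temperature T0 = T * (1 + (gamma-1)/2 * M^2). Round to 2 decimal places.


Step 1: (gamma-1)/2 = 0.2
Step 2: M^2 = 0.9216
Step 3: 1 + 0.2 * 0.9216 = 1.18432
Step 4: T0 = 242.6 * 1.18432 = 287.32 K

287.32


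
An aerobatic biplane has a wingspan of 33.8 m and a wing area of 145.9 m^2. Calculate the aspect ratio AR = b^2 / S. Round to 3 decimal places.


Step 1: b^2 = 33.8^2 = 1142.44
Step 2: AR = 1142.44 / 145.9 = 7.830

7.830


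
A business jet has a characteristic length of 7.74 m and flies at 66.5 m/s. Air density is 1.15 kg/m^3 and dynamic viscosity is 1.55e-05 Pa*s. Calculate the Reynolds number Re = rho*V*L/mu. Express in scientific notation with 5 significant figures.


Step 1: Numerator = rho * V * L = 1.15 * 66.5 * 7.74 = 591.9165
Step 2: Re = 591.9165 / 1.55e-05
Step 3: Re = 3.8188e+07

3.8188e+07


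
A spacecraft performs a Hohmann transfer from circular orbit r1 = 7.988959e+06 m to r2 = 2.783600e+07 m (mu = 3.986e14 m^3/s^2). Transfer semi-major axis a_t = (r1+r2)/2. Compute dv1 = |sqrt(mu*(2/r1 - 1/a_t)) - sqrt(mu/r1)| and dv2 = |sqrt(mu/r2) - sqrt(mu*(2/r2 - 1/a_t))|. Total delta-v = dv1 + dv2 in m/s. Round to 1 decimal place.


Step 1: Transfer semi-major axis a_t = (7.988959e+06 + 2.783600e+07) / 2 = 1.791248e+07 m
Step 2: v1 (circular at r1) = sqrt(mu/r1) = 7063.56 m/s
Step 3: v_t1 = sqrt(mu*(2/r1 - 1/a_t)) = 8805.4 m/s
Step 4: dv1 = |8805.4 - 7063.56| = 1741.84 m/s
Step 5: v2 (circular at r2) = 3784.12 m/s, v_t2 = 2527.16 m/s
Step 6: dv2 = |3784.12 - 2527.16| = 1256.96 m/s
Step 7: Total delta-v = 1741.84 + 1256.96 = 2998.8 m/s

2998.8


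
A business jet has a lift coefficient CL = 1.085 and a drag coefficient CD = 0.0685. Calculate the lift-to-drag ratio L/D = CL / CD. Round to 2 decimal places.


Step 1: L/D = CL / CD = 1.085 / 0.0685
Step 2: L/D = 15.84

15.84


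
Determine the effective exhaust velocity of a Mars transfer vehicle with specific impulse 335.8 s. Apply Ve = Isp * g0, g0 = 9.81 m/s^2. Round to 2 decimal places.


Step 1: Ve = Isp * g0 = 335.8 * 9.81
Step 2: Ve = 3294.20 m/s

3294.20


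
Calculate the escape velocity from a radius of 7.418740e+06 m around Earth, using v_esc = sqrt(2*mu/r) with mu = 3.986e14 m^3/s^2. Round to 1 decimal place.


Step 1: 2*mu/r = 2 * 3.986e14 / 7.418740e+06 = 107457600.6168
Step 2: v_esc = sqrt(107457600.6168) = 10366.2 m/s

10366.2


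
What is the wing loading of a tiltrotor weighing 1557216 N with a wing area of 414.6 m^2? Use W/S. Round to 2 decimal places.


Step 1: Wing loading = W / S = 1557216 / 414.6
Step 2: Wing loading = 3755.95 N/m^2

3755.95


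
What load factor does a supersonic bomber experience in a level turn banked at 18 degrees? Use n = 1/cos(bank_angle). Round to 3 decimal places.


Step 1: Convert 18 degrees to radians = 0.314159
Step 2: cos(18 deg) = 0.951057
Step 3: n = 1 / 0.951057 = 1.051

1.051


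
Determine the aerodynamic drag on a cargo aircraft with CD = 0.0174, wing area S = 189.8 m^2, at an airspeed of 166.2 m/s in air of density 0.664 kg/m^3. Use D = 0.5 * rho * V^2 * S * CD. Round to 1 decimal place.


Step 1: Dynamic pressure q = 0.5 * 0.664 * 166.2^2 = 9170.6501 Pa
Step 2: Drag D = q * S * CD = 9170.6501 * 189.8 * 0.0174
Step 3: D = 30286.3 N

30286.3


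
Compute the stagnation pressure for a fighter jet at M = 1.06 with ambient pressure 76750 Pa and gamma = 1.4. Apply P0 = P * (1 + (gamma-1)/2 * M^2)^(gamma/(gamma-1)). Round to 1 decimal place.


Step 1: (gamma-1)/2 * M^2 = 0.2 * 1.1236 = 0.22472
Step 2: 1 + 0.22472 = 1.22472
Step 3: Exponent gamma/(gamma-1) = 3.5
Step 4: P0 = 76750 * 1.22472^3.5 = 156029.7 Pa

156029.7


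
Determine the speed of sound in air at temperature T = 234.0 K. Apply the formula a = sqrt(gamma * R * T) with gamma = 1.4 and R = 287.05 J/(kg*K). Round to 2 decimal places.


Step 1: gamma * R * T = 1.4 * 287.05 * 234.0 = 94037.58
Step 2: a = sqrt(94037.58) = 306.66 m/s

306.66


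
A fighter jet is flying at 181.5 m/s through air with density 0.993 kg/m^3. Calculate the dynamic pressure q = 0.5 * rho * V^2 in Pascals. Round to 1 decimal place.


Step 1: V^2 = 181.5^2 = 32942.25
Step 2: q = 0.5 * 0.993 * 32942.25
Step 3: q = 16355.8 Pa

16355.8


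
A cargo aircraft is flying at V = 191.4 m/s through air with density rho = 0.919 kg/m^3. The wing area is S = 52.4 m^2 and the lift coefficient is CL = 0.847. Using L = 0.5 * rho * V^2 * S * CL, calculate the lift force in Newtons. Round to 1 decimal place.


Step 1: Calculate dynamic pressure q = 0.5 * 0.919 * 191.4^2 = 0.5 * 0.919 * 36633.96 = 16833.3046 Pa
Step 2: Multiply by wing area and lift coefficient: L = 16833.3046 * 52.4 * 0.847
Step 3: L = 882065.1621 * 0.847 = 747109.2 N

747109.2


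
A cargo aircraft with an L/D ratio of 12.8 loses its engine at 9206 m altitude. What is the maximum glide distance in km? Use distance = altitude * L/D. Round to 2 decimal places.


Step 1: Glide distance = altitude * L/D = 9206 * 12.8 = 117836.8 m
Step 2: Convert to km: 117836.8 / 1000 = 117.84 km

117.84


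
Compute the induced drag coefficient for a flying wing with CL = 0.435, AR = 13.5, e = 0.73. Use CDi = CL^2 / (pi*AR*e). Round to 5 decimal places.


Step 1: CL^2 = 0.435^2 = 0.189225
Step 2: pi * AR * e = 3.14159 * 13.5 * 0.73 = 30.960396
Step 3: CDi = 0.189225 / 30.960396 = 0.00611

0.00611


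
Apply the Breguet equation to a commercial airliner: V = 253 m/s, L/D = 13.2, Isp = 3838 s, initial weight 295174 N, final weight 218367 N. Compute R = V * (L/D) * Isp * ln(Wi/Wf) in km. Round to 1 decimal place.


Step 1: Coefficient = V * (L/D) * Isp = 253 * 13.2 * 3838 = 12817384.8 m
Step 2: Wi/Wf = 295174 / 218367 = 1.351734
Step 3: ln(1.351734) = 0.301388
Step 4: R = 12817384.8 * 0.301388 = 3863004.4 m = 3863.0 km

3863.0


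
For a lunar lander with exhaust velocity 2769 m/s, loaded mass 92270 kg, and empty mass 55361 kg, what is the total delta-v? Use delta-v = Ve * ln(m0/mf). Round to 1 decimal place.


Step 1: Mass ratio m0/mf = 92270 / 55361 = 1.666697
Step 2: ln(1.666697) = 0.510844
Step 3: delta-v = 2769 * 0.510844 = 1414.5 m/s

1414.5


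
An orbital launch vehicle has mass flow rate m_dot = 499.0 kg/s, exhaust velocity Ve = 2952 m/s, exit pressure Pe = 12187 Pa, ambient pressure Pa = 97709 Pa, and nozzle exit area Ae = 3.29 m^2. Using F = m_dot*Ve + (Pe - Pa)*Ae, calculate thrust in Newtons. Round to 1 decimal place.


Step 1: Momentum thrust = m_dot * Ve = 499.0 * 2952 = 1473048.0 N
Step 2: Pressure thrust = (Pe - Pa) * Ae = (12187 - 97709) * 3.29 = -281367.38 N
Step 3: Total thrust F = 1473048.0 + -281367.38 = 1191680.6 N

1191680.6


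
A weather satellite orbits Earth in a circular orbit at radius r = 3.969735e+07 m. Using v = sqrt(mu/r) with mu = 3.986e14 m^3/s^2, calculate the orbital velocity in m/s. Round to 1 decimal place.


Step 1: mu / r = 3.986e14 / 3.969735e+07 = 10040972.5082
Step 2: v = sqrt(10040972.5082) = 3168.7 m/s

3168.7


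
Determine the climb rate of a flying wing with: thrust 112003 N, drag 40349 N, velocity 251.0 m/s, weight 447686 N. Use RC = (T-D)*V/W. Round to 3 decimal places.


Step 1: Excess thrust = T - D = 112003 - 40349 = 71654 N
Step 2: Excess power = 71654 * 251.0 = 17985154.0 W
Step 3: RC = 17985154.0 / 447686 = 40.174 m/s

40.174


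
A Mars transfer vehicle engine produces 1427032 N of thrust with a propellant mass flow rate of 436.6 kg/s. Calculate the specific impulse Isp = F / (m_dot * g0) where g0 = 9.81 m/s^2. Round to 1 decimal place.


Step 1: m_dot * g0 = 436.6 * 9.81 = 4283.05
Step 2: Isp = 1427032 / 4283.05 = 333.2 s

333.2


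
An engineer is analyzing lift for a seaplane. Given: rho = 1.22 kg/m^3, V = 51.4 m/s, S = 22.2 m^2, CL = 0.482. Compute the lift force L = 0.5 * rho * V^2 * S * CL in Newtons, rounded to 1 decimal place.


Step 1: Calculate dynamic pressure q = 0.5 * 1.22 * 51.4^2 = 0.5 * 1.22 * 2641.96 = 1611.5956 Pa
Step 2: Multiply by wing area and lift coefficient: L = 1611.5956 * 22.2 * 0.482
Step 3: L = 35777.4223 * 0.482 = 17244.7 N

17244.7


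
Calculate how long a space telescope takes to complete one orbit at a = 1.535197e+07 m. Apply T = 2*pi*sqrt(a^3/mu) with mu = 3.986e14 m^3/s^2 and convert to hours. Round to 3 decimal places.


Step 1: a^3 / mu = 3.618198e+21 / 3.986e14 = 9.077266e+06
Step 2: sqrt(9.077266e+06) = 3012.8501 s
Step 3: T = 2*pi * 3012.8501 = 18930.3 s
Step 4: T in hours = 18930.3 / 3600 = 5.258 hours

5.258


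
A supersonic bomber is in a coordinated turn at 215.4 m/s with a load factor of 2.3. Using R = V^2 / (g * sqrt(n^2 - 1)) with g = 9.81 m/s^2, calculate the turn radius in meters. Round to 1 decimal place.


Step 1: V^2 = 215.4^2 = 46397.16
Step 2: n^2 - 1 = 2.3^2 - 1 = 4.29
Step 3: sqrt(4.29) = 2.071232
Step 4: R = 46397.16 / (9.81 * 2.071232) = 2283.5 m

2283.5


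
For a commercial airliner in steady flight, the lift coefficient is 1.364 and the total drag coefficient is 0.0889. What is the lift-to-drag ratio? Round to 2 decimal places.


Step 1: L/D = CL / CD = 1.364 / 0.0889
Step 2: L/D = 15.34

15.34


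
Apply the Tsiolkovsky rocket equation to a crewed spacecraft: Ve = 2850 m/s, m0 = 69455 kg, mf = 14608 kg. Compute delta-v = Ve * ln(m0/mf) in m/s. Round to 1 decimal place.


Step 1: Mass ratio m0/mf = 69455 / 14608 = 4.754587
Step 2: ln(4.754587) = 1.55911
Step 3: delta-v = 2850 * 1.55911 = 4443.5 m/s

4443.5


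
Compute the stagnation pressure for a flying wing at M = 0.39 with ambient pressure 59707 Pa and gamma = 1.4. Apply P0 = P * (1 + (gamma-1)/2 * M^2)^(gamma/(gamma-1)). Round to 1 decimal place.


Step 1: (gamma-1)/2 * M^2 = 0.2 * 0.1521 = 0.03042
Step 2: 1 + 0.03042 = 1.03042
Step 3: Exponent gamma/(gamma-1) = 3.5
Step 4: P0 = 59707 * 1.03042^3.5 = 66309.4 Pa

66309.4


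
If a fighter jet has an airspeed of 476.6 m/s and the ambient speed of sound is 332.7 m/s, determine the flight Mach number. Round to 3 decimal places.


Step 1: M = V / a = 476.6 / 332.7
Step 2: M = 1.433

1.433


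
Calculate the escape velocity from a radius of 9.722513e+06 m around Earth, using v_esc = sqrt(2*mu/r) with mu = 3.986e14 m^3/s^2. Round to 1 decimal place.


Step 1: 2*mu/r = 2 * 3.986e14 / 9.722513e+06 = 81995261.9246
Step 2: v_esc = sqrt(81995261.9246) = 9055.1 m/s

9055.1


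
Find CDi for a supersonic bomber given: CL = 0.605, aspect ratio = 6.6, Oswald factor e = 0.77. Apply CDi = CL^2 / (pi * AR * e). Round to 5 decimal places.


Step 1: CL^2 = 0.605^2 = 0.366025
Step 2: pi * AR * e = 3.14159 * 6.6 * 0.77 = 15.965574
Step 3: CDi = 0.366025 / 15.965574 = 0.02293

0.02293


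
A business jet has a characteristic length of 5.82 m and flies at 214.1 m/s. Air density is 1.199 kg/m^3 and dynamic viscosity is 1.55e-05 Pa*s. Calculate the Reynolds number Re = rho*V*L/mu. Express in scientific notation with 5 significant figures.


Step 1: Numerator = rho * V * L = 1.199 * 214.1 * 5.82 = 1494.028338
Step 2: Re = 1494.028338 / 1.55e-05
Step 3: Re = 9.6389e+07

9.6389e+07


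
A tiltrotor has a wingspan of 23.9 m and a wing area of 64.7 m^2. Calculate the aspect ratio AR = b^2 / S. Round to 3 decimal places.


Step 1: b^2 = 23.9^2 = 571.21
Step 2: AR = 571.21 / 64.7 = 8.829

8.829


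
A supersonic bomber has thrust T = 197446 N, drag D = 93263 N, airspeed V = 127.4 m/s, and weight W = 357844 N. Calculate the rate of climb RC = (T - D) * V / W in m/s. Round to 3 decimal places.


Step 1: Excess thrust = T - D = 197446 - 93263 = 104183 N
Step 2: Excess power = 104183 * 127.4 = 13272914.2 W
Step 3: RC = 13272914.2 / 357844 = 37.091 m/s

37.091


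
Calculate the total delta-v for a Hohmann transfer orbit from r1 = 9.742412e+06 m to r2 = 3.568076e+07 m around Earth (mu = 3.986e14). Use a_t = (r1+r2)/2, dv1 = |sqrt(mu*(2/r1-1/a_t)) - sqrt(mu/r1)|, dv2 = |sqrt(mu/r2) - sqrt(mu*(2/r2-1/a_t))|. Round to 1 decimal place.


Step 1: Transfer semi-major axis a_t = (9.742412e+06 + 3.568076e+07) / 2 = 2.271159e+07 m
Step 2: v1 (circular at r1) = sqrt(mu/r1) = 6396.4 m/s
Step 3: v_t1 = sqrt(mu*(2/r1 - 1/a_t)) = 8017.31 m/s
Step 4: dv1 = |8017.31 - 6396.4| = 1620.91 m/s
Step 5: v2 (circular at r2) = 3342.35 m/s, v_t2 = 2189.08 m/s
Step 6: dv2 = |3342.35 - 2189.08| = 1153.27 m/s
Step 7: Total delta-v = 1620.91 + 1153.27 = 2774.2 m/s

2774.2


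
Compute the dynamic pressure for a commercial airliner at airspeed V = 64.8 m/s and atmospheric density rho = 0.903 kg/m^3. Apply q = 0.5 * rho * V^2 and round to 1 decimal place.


Step 1: V^2 = 64.8^2 = 4199.04
Step 2: q = 0.5 * 0.903 * 4199.04
Step 3: q = 1895.9 Pa

1895.9


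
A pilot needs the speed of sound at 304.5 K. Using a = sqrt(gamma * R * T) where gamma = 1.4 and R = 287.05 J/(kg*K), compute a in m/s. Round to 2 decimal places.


Step 1: gamma * R * T = 1.4 * 287.05 * 304.5 = 122369.415
Step 2: a = sqrt(122369.415) = 349.81 m/s

349.81


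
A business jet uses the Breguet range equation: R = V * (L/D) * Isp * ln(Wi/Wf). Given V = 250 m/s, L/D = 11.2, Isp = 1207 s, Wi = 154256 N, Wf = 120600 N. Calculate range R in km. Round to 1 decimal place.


Step 1: Coefficient = V * (L/D) * Isp = 250 * 11.2 * 1207 = 3379600.0 m
Step 2: Wi/Wf = 154256 / 120600 = 1.279071
Step 3: ln(1.279071) = 0.246134
Step 4: R = 3379600.0 * 0.246134 = 831835.4 m = 831.8 km

831.8


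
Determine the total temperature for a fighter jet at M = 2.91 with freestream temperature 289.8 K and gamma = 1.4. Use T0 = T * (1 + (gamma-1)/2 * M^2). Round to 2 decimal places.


Step 1: (gamma-1)/2 = 0.2
Step 2: M^2 = 8.4681
Step 3: 1 + 0.2 * 8.4681 = 2.69362
Step 4: T0 = 289.8 * 2.69362 = 780.61 K

780.61


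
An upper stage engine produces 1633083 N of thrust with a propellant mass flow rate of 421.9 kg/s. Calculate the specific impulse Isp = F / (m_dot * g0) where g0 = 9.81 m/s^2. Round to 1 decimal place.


Step 1: m_dot * g0 = 421.9 * 9.81 = 4138.84
Step 2: Isp = 1633083 / 4138.84 = 394.6 s

394.6


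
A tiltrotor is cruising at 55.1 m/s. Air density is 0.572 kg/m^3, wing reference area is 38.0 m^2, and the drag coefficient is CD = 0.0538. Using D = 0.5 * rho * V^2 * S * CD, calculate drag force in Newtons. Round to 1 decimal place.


Step 1: Dynamic pressure q = 0.5 * 0.572 * 55.1^2 = 868.2989 Pa
Step 2: Drag D = q * S * CD = 868.2989 * 38.0 * 0.0538
Step 3: D = 1775.2 N

1775.2


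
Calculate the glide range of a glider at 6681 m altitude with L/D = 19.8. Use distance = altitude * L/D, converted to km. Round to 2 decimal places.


Step 1: Glide distance = altitude * L/D = 6681 * 19.8 = 132283.8 m
Step 2: Convert to km: 132283.8 / 1000 = 132.28 km

132.28


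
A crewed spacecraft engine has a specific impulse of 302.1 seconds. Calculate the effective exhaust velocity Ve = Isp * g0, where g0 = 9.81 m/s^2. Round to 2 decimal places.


Step 1: Ve = Isp * g0 = 302.1 * 9.81
Step 2: Ve = 2963.60 m/s

2963.60


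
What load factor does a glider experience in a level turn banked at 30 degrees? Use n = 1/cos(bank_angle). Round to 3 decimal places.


Step 1: Convert 30 degrees to radians = 0.523599
Step 2: cos(30 deg) = 0.866025
Step 3: n = 1 / 0.866025 = 1.155

1.155


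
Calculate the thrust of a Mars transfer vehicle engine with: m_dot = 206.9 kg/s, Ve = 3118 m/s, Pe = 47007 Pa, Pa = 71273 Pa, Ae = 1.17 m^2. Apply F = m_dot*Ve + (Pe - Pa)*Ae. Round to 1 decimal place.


Step 1: Momentum thrust = m_dot * Ve = 206.9 * 3118 = 645114.2 N
Step 2: Pressure thrust = (Pe - Pa) * Ae = (47007 - 71273) * 1.17 = -28391.22 N
Step 3: Total thrust F = 645114.2 + -28391.22 = 616723.0 N

616723.0


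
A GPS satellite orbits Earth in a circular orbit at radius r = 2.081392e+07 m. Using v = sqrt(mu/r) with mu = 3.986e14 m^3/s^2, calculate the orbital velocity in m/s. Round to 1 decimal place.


Step 1: mu / r = 3.986e14 / 2.081392e+07 = 19150645.3374
Step 2: v = sqrt(19150645.3374) = 4376.1 m/s

4376.1


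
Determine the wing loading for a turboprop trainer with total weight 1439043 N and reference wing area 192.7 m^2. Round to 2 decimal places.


Step 1: Wing loading = W / S = 1439043 / 192.7
Step 2: Wing loading = 7467.79 N/m^2

7467.79


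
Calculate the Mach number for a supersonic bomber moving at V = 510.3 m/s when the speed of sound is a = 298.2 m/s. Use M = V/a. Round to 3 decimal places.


Step 1: M = V / a = 510.3 / 298.2
Step 2: M = 1.711

1.711


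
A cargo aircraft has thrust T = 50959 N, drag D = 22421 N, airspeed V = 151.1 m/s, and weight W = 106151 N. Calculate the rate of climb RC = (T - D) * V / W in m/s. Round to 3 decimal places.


Step 1: Excess thrust = T - D = 50959 - 22421 = 28538 N
Step 2: Excess power = 28538 * 151.1 = 4312091.8 W
Step 3: RC = 4312091.8 / 106151 = 40.622 m/s

40.622


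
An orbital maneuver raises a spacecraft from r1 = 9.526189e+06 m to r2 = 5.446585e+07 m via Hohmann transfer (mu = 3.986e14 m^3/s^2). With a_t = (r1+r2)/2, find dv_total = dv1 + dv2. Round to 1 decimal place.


Step 1: Transfer semi-major axis a_t = (9.526189e+06 + 5.446585e+07) / 2 = 3.199602e+07 m
Step 2: v1 (circular at r1) = sqrt(mu/r1) = 6468.58 m/s
Step 3: v_t1 = sqrt(mu*(2/r1 - 1/a_t)) = 8439.63 m/s
Step 4: dv1 = |8439.63 - 6468.58| = 1971.04 m/s
Step 5: v2 (circular at r2) = 2705.24 m/s, v_t2 = 1476.11 m/s
Step 6: dv2 = |2705.24 - 1476.11| = 1229.14 m/s
Step 7: Total delta-v = 1971.04 + 1229.14 = 3200.2 m/s

3200.2


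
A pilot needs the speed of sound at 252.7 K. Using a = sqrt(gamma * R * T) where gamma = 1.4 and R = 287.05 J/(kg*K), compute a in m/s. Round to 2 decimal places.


Step 1: gamma * R * T = 1.4 * 287.05 * 252.7 = 101552.549
Step 2: a = sqrt(101552.549) = 318.67 m/s

318.67


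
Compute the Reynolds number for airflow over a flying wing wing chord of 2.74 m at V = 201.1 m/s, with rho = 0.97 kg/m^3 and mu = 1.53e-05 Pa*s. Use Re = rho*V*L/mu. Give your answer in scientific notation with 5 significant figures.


Step 1: Numerator = rho * V * L = 0.97 * 201.1 * 2.74 = 534.48358
Step 2: Re = 534.48358 / 1.53e-05
Step 3: Re = 3.4934e+07

3.4934e+07


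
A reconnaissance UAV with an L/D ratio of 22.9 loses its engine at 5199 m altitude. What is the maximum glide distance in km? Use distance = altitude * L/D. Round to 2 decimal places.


Step 1: Glide distance = altitude * L/D = 5199 * 22.9 = 119057.1 m
Step 2: Convert to km: 119057.1 / 1000 = 119.06 km

119.06


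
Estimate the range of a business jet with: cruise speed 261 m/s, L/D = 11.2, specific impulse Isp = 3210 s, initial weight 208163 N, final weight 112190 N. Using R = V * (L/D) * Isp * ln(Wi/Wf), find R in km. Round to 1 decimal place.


Step 1: Coefficient = V * (L/D) * Isp = 261 * 11.2 * 3210 = 9383472.0 m
Step 2: Wi/Wf = 208163 / 112190 = 1.855451
Step 3: ln(1.855451) = 0.618128
Step 4: R = 9383472.0 * 0.618128 = 5800182.7 m = 5800.2 km

5800.2


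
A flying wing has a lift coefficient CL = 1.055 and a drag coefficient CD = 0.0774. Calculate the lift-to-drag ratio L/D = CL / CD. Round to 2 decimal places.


Step 1: L/D = CL / CD = 1.055 / 0.0774
Step 2: L/D = 13.63

13.63


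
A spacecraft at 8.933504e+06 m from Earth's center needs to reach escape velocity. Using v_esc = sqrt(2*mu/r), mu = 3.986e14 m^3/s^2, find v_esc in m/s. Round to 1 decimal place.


Step 1: 2*mu/r = 2 * 3.986e14 / 8.933504e+06 = 89237101.1419
Step 2: v_esc = sqrt(89237101.1419) = 9446.5 m/s

9446.5


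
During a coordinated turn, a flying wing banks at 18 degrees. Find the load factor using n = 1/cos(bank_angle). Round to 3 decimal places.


Step 1: Convert 18 degrees to radians = 0.314159
Step 2: cos(18 deg) = 0.951057
Step 3: n = 1 / 0.951057 = 1.051

1.051


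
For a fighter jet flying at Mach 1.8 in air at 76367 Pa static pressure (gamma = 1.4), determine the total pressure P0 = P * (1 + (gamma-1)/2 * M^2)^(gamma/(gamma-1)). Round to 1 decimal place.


Step 1: (gamma-1)/2 * M^2 = 0.2 * 3.24 = 0.648
Step 2: 1 + 0.648 = 1.648
Step 3: Exponent gamma/(gamma-1) = 3.5
Step 4: P0 = 76367 * 1.648^3.5 = 438789.2 Pa

438789.2


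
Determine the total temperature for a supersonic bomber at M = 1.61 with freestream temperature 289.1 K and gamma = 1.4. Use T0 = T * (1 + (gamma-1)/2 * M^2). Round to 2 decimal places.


Step 1: (gamma-1)/2 = 0.2
Step 2: M^2 = 2.5921
Step 3: 1 + 0.2 * 2.5921 = 1.51842
Step 4: T0 = 289.1 * 1.51842 = 438.98 K

438.98


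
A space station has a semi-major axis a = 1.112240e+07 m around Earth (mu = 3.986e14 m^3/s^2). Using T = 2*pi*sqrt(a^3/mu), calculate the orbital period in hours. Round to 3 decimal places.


Step 1: a^3 / mu = 1.375927e+21 / 3.986e14 = 3.451900e+06
Step 2: sqrt(3.451900e+06) = 1857.929 s
Step 3: T = 2*pi * 1857.929 = 11673.71 s
Step 4: T in hours = 11673.71 / 3600 = 3.243 hours

3.243


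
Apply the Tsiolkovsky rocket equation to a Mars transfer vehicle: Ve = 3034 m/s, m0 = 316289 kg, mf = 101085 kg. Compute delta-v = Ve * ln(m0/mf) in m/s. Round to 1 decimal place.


Step 1: Mass ratio m0/mf = 316289 / 101085 = 3.128941
Step 2: ln(3.128941) = 1.140695
Step 3: delta-v = 3034 * 1.140695 = 3460.9 m/s

3460.9


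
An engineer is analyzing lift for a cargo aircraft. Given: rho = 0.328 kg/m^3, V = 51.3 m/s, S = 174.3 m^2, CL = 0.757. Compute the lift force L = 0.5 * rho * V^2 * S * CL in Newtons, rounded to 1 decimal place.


Step 1: Calculate dynamic pressure q = 0.5 * 0.328 * 51.3^2 = 0.5 * 0.328 * 2631.69 = 431.5972 Pa
Step 2: Multiply by wing area and lift coefficient: L = 431.5972 * 174.3 * 0.757
Step 3: L = 75227.385 * 0.757 = 56947.1 N

56947.1


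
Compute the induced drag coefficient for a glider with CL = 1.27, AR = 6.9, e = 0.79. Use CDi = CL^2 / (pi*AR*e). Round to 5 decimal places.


Step 1: CL^2 = 1.27^2 = 1.6129
Step 2: pi * AR * e = 3.14159 * 6.9 * 0.79 = 17.124822
Step 3: CDi = 1.6129 / 17.124822 = 0.09418

0.09418


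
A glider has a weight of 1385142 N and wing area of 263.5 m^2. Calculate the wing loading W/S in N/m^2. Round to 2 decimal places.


Step 1: Wing loading = W / S = 1385142 / 263.5
Step 2: Wing loading = 5256.71 N/m^2

5256.71


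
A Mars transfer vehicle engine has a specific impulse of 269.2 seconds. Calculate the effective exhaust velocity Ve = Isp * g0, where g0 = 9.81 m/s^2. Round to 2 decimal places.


Step 1: Ve = Isp * g0 = 269.2 * 9.81
Step 2: Ve = 2640.85 m/s

2640.85


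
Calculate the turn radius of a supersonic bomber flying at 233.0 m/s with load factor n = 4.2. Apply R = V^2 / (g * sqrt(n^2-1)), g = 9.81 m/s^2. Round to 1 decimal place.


Step 1: V^2 = 233.0^2 = 54289.0
Step 2: n^2 - 1 = 4.2^2 - 1 = 16.64
Step 3: sqrt(16.64) = 4.079216
Step 4: R = 54289.0 / (9.81 * 4.079216) = 1356.6 m

1356.6


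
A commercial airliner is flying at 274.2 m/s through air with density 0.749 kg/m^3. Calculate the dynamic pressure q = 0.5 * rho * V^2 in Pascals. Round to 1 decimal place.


Step 1: V^2 = 274.2^2 = 75185.64
Step 2: q = 0.5 * 0.749 * 75185.64
Step 3: q = 28157.0 Pa

28157.0


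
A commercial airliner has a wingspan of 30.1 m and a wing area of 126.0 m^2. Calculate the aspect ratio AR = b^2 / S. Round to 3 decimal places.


Step 1: b^2 = 30.1^2 = 906.01
Step 2: AR = 906.01 / 126.0 = 7.191

7.191


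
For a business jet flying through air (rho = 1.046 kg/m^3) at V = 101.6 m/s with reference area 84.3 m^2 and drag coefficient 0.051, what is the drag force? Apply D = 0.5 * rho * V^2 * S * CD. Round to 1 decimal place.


Step 1: Dynamic pressure q = 0.5 * 1.046 * 101.6^2 = 5398.6989 Pa
Step 2: Drag D = q * S * CD = 5398.6989 * 84.3 * 0.051
Step 3: D = 23210.6 N

23210.6


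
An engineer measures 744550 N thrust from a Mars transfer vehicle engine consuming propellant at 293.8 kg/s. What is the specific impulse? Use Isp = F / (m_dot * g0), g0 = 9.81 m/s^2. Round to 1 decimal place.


Step 1: m_dot * g0 = 293.8 * 9.81 = 2882.18
Step 2: Isp = 744550 / 2882.18 = 258.3 s

258.3


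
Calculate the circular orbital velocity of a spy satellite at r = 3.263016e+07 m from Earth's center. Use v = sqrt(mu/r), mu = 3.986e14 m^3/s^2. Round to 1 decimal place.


Step 1: mu / r = 3.986e14 / 3.263016e+07 = 12215692.4759
Step 2: v = sqrt(12215692.4759) = 3495.1 m/s

3495.1


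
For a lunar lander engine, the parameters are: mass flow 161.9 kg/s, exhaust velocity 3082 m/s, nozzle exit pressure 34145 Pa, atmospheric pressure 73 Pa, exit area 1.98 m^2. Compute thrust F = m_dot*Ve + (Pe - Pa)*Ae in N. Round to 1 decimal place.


Step 1: Momentum thrust = m_dot * Ve = 161.9 * 3082 = 498975.8 N
Step 2: Pressure thrust = (Pe - Pa) * Ae = (34145 - 73) * 1.98 = 67462.56 N
Step 3: Total thrust F = 498975.8 + 67462.56 = 566438.4 N

566438.4


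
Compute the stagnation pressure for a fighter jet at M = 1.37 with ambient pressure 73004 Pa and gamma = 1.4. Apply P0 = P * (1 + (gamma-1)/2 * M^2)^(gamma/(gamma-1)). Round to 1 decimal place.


Step 1: (gamma-1)/2 * M^2 = 0.2 * 1.8769 = 0.37538
Step 2: 1 + 0.37538 = 1.37538
Step 3: Exponent gamma/(gamma-1) = 3.5
Step 4: P0 = 73004 * 1.37538^3.5 = 222754.3 Pa

222754.3


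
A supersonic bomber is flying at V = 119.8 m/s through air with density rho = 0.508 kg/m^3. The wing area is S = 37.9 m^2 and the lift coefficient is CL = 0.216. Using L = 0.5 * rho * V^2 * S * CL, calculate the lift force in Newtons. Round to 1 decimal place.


Step 1: Calculate dynamic pressure q = 0.5 * 0.508 * 119.8^2 = 0.5 * 0.508 * 14352.04 = 3645.4182 Pa
Step 2: Multiply by wing area and lift coefficient: L = 3645.4182 * 37.9 * 0.216
Step 3: L = 138161.3483 * 0.216 = 29842.9 N

29842.9


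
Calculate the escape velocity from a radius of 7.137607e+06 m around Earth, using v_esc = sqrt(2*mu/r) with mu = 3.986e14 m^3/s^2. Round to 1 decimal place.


Step 1: 2*mu/r = 2 * 3.986e14 / 7.137607e+06 = 111690094.4532
Step 2: v_esc = sqrt(111690094.4532) = 10568.4 m/s

10568.4


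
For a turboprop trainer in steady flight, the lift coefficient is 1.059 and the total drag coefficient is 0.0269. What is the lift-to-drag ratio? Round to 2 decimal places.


Step 1: L/D = CL / CD = 1.059 / 0.0269
Step 2: L/D = 39.37

39.37


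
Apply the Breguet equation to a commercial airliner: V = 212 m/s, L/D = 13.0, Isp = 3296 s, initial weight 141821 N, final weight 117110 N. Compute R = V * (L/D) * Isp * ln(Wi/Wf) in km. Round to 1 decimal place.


Step 1: Coefficient = V * (L/D) * Isp = 212 * 13.0 * 3296 = 9083776.0 m
Step 2: Wi/Wf = 141821 / 117110 = 1.211007
Step 3: ln(1.211007) = 0.191452
Step 4: R = 9083776.0 * 0.191452 = 1739107.4 m = 1739.1 km

1739.1


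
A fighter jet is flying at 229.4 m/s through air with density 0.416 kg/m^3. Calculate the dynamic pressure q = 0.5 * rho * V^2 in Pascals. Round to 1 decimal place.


Step 1: V^2 = 229.4^2 = 52624.36
Step 2: q = 0.5 * 0.416 * 52624.36
Step 3: q = 10945.9 Pa

10945.9


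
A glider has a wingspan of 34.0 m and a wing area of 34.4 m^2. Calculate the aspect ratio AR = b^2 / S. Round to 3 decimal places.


Step 1: b^2 = 34.0^2 = 1156.0
Step 2: AR = 1156.0 / 34.4 = 33.605

33.605


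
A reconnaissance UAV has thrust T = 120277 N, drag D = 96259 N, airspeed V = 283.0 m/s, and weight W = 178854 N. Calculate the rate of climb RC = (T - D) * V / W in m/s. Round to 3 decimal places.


Step 1: Excess thrust = T - D = 120277 - 96259 = 24018 N
Step 2: Excess power = 24018 * 283.0 = 6797094.0 W
Step 3: RC = 6797094.0 / 178854 = 38.004 m/s

38.004


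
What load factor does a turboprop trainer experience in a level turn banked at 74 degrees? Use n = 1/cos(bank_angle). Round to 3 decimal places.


Step 1: Convert 74 degrees to radians = 1.291544
Step 2: cos(74 deg) = 0.275637
Step 3: n = 1 / 0.275637 = 3.628

3.628


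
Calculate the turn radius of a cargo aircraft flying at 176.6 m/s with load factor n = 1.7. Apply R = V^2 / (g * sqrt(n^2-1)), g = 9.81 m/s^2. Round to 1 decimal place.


Step 1: V^2 = 176.6^2 = 31187.56
Step 2: n^2 - 1 = 1.7^2 - 1 = 1.89
Step 3: sqrt(1.89) = 1.374773
Step 4: R = 31187.56 / (9.81 * 1.374773) = 2312.5 m

2312.5


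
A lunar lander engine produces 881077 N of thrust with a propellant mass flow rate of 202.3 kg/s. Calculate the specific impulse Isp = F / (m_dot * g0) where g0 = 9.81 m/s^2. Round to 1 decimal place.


Step 1: m_dot * g0 = 202.3 * 9.81 = 1984.56
Step 2: Isp = 881077 / 1984.56 = 444.0 s

444.0


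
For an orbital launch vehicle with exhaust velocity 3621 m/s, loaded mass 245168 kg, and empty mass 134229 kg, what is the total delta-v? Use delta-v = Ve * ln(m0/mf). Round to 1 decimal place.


Step 1: Mass ratio m0/mf = 245168 / 134229 = 1.826491
Step 2: ln(1.826491) = 0.602396
Step 3: delta-v = 3621 * 0.602396 = 2181.3 m/s

2181.3


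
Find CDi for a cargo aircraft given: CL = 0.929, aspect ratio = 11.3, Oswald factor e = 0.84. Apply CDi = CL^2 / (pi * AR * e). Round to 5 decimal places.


Step 1: CL^2 = 0.929^2 = 0.863041
Step 2: pi * AR * e = 3.14159 * 11.3 * 0.84 = 29.819997
Step 3: CDi = 0.863041 / 29.819997 = 0.02894

0.02894


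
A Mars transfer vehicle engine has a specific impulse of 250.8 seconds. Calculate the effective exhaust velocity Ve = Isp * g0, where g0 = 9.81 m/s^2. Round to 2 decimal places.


Step 1: Ve = Isp * g0 = 250.8 * 9.81
Step 2: Ve = 2460.35 m/s

2460.35


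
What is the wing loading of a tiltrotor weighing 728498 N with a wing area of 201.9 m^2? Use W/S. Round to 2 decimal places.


Step 1: Wing loading = W / S = 728498 / 201.9
Step 2: Wing loading = 3608.21 N/m^2

3608.21


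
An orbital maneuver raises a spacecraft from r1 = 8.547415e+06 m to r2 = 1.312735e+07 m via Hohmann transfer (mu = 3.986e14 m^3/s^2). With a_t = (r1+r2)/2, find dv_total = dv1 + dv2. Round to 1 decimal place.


Step 1: Transfer semi-major axis a_t = (8.547415e+06 + 1.312735e+07) / 2 = 1.083738e+07 m
Step 2: v1 (circular at r1) = sqrt(mu/r1) = 6828.91 m/s
Step 3: v_t1 = sqrt(mu*(2/r1 - 1/a_t)) = 7515.84 m/s
Step 4: dv1 = |7515.84 - 6828.91| = 686.93 m/s
Step 5: v2 (circular at r2) = 5510.36 m/s, v_t2 = 4893.68 m/s
Step 6: dv2 = |5510.36 - 4893.68| = 616.68 m/s
Step 7: Total delta-v = 686.93 + 616.68 = 1303.6 m/s

1303.6


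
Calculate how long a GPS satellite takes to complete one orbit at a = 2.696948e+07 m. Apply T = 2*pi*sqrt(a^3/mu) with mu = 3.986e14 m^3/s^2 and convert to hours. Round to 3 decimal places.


Step 1: a^3 / mu = 1.961633e+22 / 3.986e14 = 4.921307e+07
Step 2: sqrt(4.921307e+07) = 7015.2025 s
Step 3: T = 2*pi * 7015.2025 = 44077.82 s
Step 4: T in hours = 44077.82 / 3600 = 12.244 hours

12.244


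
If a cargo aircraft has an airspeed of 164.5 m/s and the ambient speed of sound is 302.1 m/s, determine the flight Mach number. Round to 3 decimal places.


Step 1: M = V / a = 164.5 / 302.1
Step 2: M = 0.545

0.545


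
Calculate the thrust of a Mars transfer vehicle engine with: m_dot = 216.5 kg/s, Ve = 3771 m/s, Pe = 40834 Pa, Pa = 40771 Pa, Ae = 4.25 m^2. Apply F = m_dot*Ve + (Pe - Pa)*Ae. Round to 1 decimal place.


Step 1: Momentum thrust = m_dot * Ve = 216.5 * 3771 = 816421.5 N
Step 2: Pressure thrust = (Pe - Pa) * Ae = (40834 - 40771) * 4.25 = 267.75 N
Step 3: Total thrust F = 816421.5 + 267.75 = 816689.3 N

816689.3


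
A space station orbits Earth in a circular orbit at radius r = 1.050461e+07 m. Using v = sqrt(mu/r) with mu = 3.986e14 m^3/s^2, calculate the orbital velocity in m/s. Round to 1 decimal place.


Step 1: mu / r = 3.986e14 / 1.050461e+07 = 37945244.9924
Step 2: v = sqrt(37945244.9924) = 6160.0 m/s

6160.0


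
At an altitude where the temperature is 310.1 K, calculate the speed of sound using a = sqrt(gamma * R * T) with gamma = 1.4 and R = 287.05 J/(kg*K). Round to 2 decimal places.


Step 1: gamma * R * T = 1.4 * 287.05 * 310.1 = 124619.887
Step 2: a = sqrt(124619.887) = 353.02 m/s

353.02


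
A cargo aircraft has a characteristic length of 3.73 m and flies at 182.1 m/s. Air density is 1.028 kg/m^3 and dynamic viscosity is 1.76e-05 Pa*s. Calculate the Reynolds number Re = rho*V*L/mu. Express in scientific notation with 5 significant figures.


Step 1: Numerator = rho * V * L = 1.028 * 182.1 * 3.73 = 698.251524
Step 2: Re = 698.251524 / 1.76e-05
Step 3: Re = 3.9673e+07

3.9673e+07


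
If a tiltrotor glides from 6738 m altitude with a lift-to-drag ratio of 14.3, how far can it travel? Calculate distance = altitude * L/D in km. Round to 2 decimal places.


Step 1: Glide distance = altitude * L/D = 6738 * 14.3 = 96353.4 m
Step 2: Convert to km: 96353.4 / 1000 = 96.35 km

96.35


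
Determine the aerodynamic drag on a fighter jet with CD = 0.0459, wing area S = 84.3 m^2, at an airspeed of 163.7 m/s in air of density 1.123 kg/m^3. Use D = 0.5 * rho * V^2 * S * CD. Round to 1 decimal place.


Step 1: Dynamic pressure q = 0.5 * 1.123 * 163.7^2 = 15046.9029 Pa
Step 2: Drag D = q * S * CD = 15046.9029 * 84.3 * 0.0459
Step 3: D = 58222.0 N

58222.0


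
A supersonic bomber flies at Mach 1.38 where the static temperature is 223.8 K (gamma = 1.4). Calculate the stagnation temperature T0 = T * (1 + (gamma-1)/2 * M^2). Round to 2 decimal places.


Step 1: (gamma-1)/2 = 0.2
Step 2: M^2 = 1.9044
Step 3: 1 + 0.2 * 1.9044 = 1.38088
Step 4: T0 = 223.8 * 1.38088 = 309.04 K

309.04


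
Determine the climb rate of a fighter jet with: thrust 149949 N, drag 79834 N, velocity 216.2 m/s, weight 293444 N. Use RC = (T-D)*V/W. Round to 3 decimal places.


Step 1: Excess thrust = T - D = 149949 - 79834 = 70115 N
Step 2: Excess power = 70115 * 216.2 = 15158863.0 W
Step 3: RC = 15158863.0 / 293444 = 51.658 m/s

51.658


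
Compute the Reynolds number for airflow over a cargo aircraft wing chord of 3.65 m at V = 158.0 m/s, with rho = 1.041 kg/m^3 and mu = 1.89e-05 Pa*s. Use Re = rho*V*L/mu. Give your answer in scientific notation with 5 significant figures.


Step 1: Numerator = rho * V * L = 1.041 * 158.0 * 3.65 = 600.3447
Step 2: Re = 600.3447 / 1.89e-05
Step 3: Re = 3.1764e+07

3.1764e+07


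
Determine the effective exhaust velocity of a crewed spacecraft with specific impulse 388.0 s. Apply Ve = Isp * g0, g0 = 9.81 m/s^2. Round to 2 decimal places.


Step 1: Ve = Isp * g0 = 388.0 * 9.81
Step 2: Ve = 3806.28 m/s

3806.28


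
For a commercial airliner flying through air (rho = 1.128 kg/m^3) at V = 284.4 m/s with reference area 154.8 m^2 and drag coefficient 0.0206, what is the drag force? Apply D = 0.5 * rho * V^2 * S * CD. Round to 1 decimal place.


Step 1: Dynamic pressure q = 0.5 * 1.128 * 284.4^2 = 45618.215 Pa
Step 2: Drag D = q * S * CD = 45618.215 * 154.8 * 0.0206
Step 3: D = 145471.0 N

145471.0


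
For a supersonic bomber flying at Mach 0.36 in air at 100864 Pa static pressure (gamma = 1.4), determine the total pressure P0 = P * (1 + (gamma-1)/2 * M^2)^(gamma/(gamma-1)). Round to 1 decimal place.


Step 1: (gamma-1)/2 * M^2 = 0.2 * 0.1296 = 0.02592
Step 2: 1 + 0.02592 = 1.02592
Step 3: Exponent gamma/(gamma-1) = 3.5
Step 4: P0 = 100864 * 1.02592^3.5 = 110314.7 Pa

110314.7


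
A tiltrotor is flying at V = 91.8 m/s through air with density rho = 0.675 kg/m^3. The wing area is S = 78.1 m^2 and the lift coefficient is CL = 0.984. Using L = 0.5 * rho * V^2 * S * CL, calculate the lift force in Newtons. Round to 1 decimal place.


Step 1: Calculate dynamic pressure q = 0.5 * 0.675 * 91.8^2 = 0.5 * 0.675 * 8427.24 = 2844.1935 Pa
Step 2: Multiply by wing area and lift coefficient: L = 2844.1935 * 78.1 * 0.984
Step 3: L = 222131.5124 * 0.984 = 218577.4 N

218577.4


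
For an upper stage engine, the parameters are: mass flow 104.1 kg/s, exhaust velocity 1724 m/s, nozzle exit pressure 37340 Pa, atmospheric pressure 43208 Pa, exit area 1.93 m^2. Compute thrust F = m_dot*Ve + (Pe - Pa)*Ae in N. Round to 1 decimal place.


Step 1: Momentum thrust = m_dot * Ve = 104.1 * 1724 = 179468.4 N
Step 2: Pressure thrust = (Pe - Pa) * Ae = (37340 - 43208) * 1.93 = -11325.24 N
Step 3: Total thrust F = 179468.4 + -11325.24 = 168143.2 N

168143.2


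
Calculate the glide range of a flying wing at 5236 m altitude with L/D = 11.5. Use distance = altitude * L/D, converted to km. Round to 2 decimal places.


Step 1: Glide distance = altitude * L/D = 5236 * 11.5 = 60214.0 m
Step 2: Convert to km: 60214.0 / 1000 = 60.21 km

60.21


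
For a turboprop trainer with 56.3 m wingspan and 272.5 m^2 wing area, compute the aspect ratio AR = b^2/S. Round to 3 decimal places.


Step 1: b^2 = 56.3^2 = 3169.69
Step 2: AR = 3169.69 / 272.5 = 11.632

11.632


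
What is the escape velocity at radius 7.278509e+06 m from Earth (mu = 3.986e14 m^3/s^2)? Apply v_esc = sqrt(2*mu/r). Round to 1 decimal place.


Step 1: 2*mu/r = 2 * 3.986e14 / 7.278509e+06 = 109527926.6674
Step 2: v_esc = sqrt(109527926.6674) = 10465.6 m/s

10465.6


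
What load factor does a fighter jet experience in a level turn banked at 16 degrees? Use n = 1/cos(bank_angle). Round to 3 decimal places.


Step 1: Convert 16 degrees to radians = 0.279253
Step 2: cos(16 deg) = 0.961262
Step 3: n = 1 / 0.961262 = 1.040

1.040


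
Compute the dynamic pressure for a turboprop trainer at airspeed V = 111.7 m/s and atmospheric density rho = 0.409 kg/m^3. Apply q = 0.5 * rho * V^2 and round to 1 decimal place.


Step 1: V^2 = 111.7^2 = 12476.89
Step 2: q = 0.5 * 0.409 * 12476.89
Step 3: q = 2551.5 Pa

2551.5


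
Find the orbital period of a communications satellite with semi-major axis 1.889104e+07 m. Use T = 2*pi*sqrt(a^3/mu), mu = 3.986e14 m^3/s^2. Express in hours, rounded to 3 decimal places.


Step 1: a^3 / mu = 6.741672e+21 / 3.986e14 = 1.691338e+07
Step 2: sqrt(1.691338e+07) = 4112.5875 s
Step 3: T = 2*pi * 4112.5875 = 25840.15 s
Step 4: T in hours = 25840.15 / 3600 = 7.178 hours

7.178


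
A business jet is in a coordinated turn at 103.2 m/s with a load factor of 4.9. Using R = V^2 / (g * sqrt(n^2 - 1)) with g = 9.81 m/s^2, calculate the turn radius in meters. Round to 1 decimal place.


Step 1: V^2 = 103.2^2 = 10650.24
Step 2: n^2 - 1 = 4.9^2 - 1 = 23.01
Step 3: sqrt(23.01) = 4.796874
Step 4: R = 10650.24 / (9.81 * 4.796874) = 226.3 m

226.3


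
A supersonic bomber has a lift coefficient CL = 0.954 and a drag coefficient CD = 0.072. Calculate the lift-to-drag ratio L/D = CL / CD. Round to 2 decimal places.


Step 1: L/D = CL / CD = 0.954 / 0.072
Step 2: L/D = 13.25

13.25


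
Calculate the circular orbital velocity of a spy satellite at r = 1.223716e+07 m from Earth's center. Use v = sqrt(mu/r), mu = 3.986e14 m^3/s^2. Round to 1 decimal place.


Step 1: mu / r = 3.986e14 / 1.223716e+07 = 32572917.2455
Step 2: v = sqrt(32572917.2455) = 5707.3 m/s

5707.3


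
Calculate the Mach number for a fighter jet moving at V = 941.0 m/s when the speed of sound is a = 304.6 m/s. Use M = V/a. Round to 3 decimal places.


Step 1: M = V / a = 941.0 / 304.6
Step 2: M = 3.089

3.089


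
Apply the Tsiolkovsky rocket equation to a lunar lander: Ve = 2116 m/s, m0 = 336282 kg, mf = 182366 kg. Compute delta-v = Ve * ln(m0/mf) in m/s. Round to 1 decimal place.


Step 1: Mass ratio m0/mf = 336282 / 182366 = 1.843995
Step 2: ln(1.843995) = 0.611934
Step 3: delta-v = 2116 * 0.611934 = 1294.9 m/s

1294.9


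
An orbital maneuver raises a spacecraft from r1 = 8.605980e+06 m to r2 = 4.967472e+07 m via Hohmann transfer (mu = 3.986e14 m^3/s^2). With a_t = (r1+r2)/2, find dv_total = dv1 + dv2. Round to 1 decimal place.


Step 1: Transfer semi-major axis a_t = (8.605980e+06 + 4.967472e+07) / 2 = 2.914035e+07 m
Step 2: v1 (circular at r1) = sqrt(mu/r1) = 6805.63 m/s
Step 3: v_t1 = sqrt(mu*(2/r1 - 1/a_t)) = 8885.64 m/s
Step 4: dv1 = |8885.64 - 6805.63| = 2080.01 m/s
Step 5: v2 (circular at r2) = 2832.7 m/s, v_t2 = 1539.41 m/s
Step 6: dv2 = |2832.7 - 1539.41| = 1293.29 m/s
Step 7: Total delta-v = 2080.01 + 1293.29 = 3373.3 m/s

3373.3
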